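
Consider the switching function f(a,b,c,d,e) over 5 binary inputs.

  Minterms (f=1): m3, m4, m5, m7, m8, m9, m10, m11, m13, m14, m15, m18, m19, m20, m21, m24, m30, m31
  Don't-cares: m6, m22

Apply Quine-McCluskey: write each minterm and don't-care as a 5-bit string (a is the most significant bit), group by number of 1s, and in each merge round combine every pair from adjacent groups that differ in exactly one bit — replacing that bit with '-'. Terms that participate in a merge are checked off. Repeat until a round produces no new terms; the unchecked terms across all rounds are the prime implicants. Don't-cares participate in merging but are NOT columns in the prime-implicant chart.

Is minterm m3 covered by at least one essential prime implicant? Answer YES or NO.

NO

[col 0] 00011*, 00100*, 00101*, 00110*, 00111*, 01000*, 01001*, 01010*, 01011*, 01101*, 01110*, 01111*, 10010*, 10011*, 10100*, 10101*, 10110*, 11000*, 11110*, 11111*
[col 1] -0011, -0100*, -0101*, -0110*, -1000, -1110*, -1111*, 0-011*, 0-101*, 0-110*, 0-111*, 00-11*, 001-0*, 001-1*, 0010-*, 0011-*, 01-01*, 01-10*, 01-11*, 010-0*, 010-1*, 0100-*, 0101-*, 011-1*, 0111-*, 1-110*, 10-10, 1001-, 101-0*, 1010-*, 1111-*
[col 2] --110, -01-0, -010-, -111-, 0--11, 0-1-1, 0-11-, 001--, 01--1, 01-1-, 010--
Prime implicants: --110, -0011, -01-0, -010-, -1000, -111-, 0--11, 0-1-1, 0-11-, 001--, 01--1, 01-1-, 010--, 10-10, 1001-
PI chart (minterm → PIs covering it):
  3 | -0011,0--11
  4 | -01-0,-010-,001--
  5 | -010-,0-1-1,001--
  7 | 0--11,0-1-1,0-11-,001--
  8 | -1000,010--
  9 | 01--1,010--
  10 | 01-1-,010--
  11 | 0--11,01--1,01-1-,010--
  13 | 0-1-1,01--1
  14 | --110,-111-,0-11-,01-1-
  15 | -111-,0--11,0-1-1,0-11-,01--1,01-1-
  18 | 10-10,1001-
  19 | -0011,1001-
  20 | -01-0,-010-
  21 | -010-  (sole → essential)
  24 | -1000  (sole → essential)
  30 | --110,-111-
  31 | -111-  (sole → essential)
Essential prime implicants: -010-, -1000, -111-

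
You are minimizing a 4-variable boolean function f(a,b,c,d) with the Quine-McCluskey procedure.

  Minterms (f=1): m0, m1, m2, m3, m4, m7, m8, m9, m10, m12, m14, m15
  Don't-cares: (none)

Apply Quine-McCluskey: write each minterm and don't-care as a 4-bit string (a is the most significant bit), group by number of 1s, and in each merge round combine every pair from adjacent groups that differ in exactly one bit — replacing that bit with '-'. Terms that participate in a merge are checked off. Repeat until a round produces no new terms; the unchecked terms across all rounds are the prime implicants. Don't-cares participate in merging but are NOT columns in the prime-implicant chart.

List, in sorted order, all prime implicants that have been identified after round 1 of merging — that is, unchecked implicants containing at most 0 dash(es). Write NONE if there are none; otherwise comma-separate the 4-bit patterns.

NONE

Round 0: 0000✓ 0001✓ 0010✓ 0011✓ 0100✓ 0111✓ 1000✓ 1001✓ 1010✓ 1100✓ 1110✓ 1111✓
Round 1: -000✓ -001✓ -010✓ -100✓ -111 0-00✓ 0-11 00-0✓ 00-1✓ 000-✓ 001-✓ 1-00✓ 1-10✓ 10-0✓ 100-✓ 11-0✓ 111-
Round 2: --00 -0-0 -00- 00-- 1--0
PIs = {--00, -0-0, -00-, -111, 0-11, 00--, 1--0, 111-}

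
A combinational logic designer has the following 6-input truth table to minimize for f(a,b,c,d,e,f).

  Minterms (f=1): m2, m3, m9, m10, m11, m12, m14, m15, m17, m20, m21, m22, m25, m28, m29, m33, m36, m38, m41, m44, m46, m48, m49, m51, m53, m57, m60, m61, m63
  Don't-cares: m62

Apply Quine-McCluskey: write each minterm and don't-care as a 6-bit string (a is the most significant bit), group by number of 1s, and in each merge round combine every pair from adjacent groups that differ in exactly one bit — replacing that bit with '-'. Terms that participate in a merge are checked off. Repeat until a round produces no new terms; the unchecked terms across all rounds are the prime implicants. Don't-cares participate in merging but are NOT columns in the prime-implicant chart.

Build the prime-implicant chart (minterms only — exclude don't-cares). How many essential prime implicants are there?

9

Round 0: 000010✓ 000011✓ 001001✓ 001010✓ 001011✓ 001100✓ 001110✓ 001111✓ 010001✓ 010100✓ 010101✓ 010110✓ 011001✓ 011100✓ 011101✓ 100001✓ 100100✓ 100110✓ 101001✓ 101100✓ 101110✓ 110000✓ 110001✓ 110011✓ 110101✓ 111001✓ 111100✓ 111101✓ 111110✓ 111111✓
Round 1: -01001✓ -01100✓ -01110✓ -10001✓ -10101✓ -11001✓ -11100✓ -11101✓ 0-1001✓ 0-1100✓ 00-010✓ 00-011✓ 00001-✓ 001-10✓ 001-11✓ 0010-1 00101-✓ 0011-0✓ 00111-✓ 01-001✓ 01-100✓ 01-101✓ 010-01✓ 0101-0 01010-✓ 011-01✓ 01110-✓ 1-0001✓ 1-1001✓ 1-1100✓ 1-1110✓ 10-001✓ 10-100✓ 10-110✓ 1001-0✓ 1011-0✓ 11-001✓ 11-101✓ 110-01✓ 1100-1 11000- 111-01✓ 1111-0✓ 1111-1✓ 11110-✓ 11111-✓
Round 2: --1001 --1100 -011-0 -1-001✓ -1-101✓ -10-01✓ -11-01✓ -1110- 00-01- 001-1- 01--01✓ 01-10- 1--001 1-11-0 10-1-0 11--01✓ 1111--
Round 3: -1--01
PIs = {--1001, --1100, -011-0, -1--01, -1110-, 00-01-, 001-1-, 0010-1, 01-10-, 0101-0, 1--001, 1-11-0, 10-1-0, 1100-1, 11000-, 1111--}
Coverage chart:
  m2: 00-01- ←essential
  m3: 00-01- ←essential
  m9: --1001,0010-1
  m10: 00-01-,001-1-
  m11: 00-01-,001-1-,0010-1
  m12: --1100,-011-0
  m14: -011-0,001-1-
  m15: 001-1- ←essential
  m17: -1--01 ←essential
  m20: 01-10-,0101-0
  m21: -1--01,01-10-
  m22: 0101-0 ←essential
  m25: --1001,-1--01
  m28: --1100,-1110-,01-10-
  m29: -1--01,-1110-,01-10-
  m33: 1--001 ←essential
  m36: 10-1-0 ←essential
  m38: 10-1-0 ←essential
  m41: --1001,1--001
  m44: --1100,-011-0,1-11-0,10-1-0
  m46: -011-0,1-11-0,10-1-0
  m48: 11000- ←essential
  m49: -1--01,1--001,1100-1,11000-
  m51: 1100-1 ←essential
  m53: -1--01 ←essential
  m57: --1001,-1--01,1--001
  m60: --1100,-1110-,1-11-0,1111--
  m61: -1--01,-1110-,1111--
  m63: 1111-- ←essential
Essential: -1--01, 00-01-, 001-1-, 0101-0, 1--001, 10-1-0, 1100-1, 11000-, 1111--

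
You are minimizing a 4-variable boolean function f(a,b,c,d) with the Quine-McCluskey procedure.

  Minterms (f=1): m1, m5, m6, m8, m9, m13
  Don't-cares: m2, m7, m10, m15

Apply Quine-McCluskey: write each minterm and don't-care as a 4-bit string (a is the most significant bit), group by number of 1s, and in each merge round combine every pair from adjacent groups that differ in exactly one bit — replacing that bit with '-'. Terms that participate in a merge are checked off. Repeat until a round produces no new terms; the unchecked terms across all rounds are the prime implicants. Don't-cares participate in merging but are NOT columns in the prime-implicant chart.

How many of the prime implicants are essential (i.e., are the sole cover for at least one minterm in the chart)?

1

size-2^0 implicants → 0001(✓)  0010(✓)  0101(✓)  0110(✓)  0111(✓)  1000(✓)  1001(✓)  1010(✓)  1101(✓)  1111(✓)
size-2^1 implicants → -001(✓)  -010  -101(✓)  -111(✓)  0-01(✓)  0-10  01-1(✓)  011-  1-01(✓)  10-0  100-  11-1(✓)
size-2^2 implicants → --01  -1-1
Unchecked terms (primes): --01, -010, -1-1, 0-10, 011-, 10-0, 100-
Minterm coverage:
  m1 ⊆ --01 [E]
  m5 ⊆ --01,-1-1
  m6 ⊆ 0-10,011-
  m8 ⊆ 10-0,100-
  m9 ⊆ --01,100-
  m13 ⊆ --01,-1-1
E = {--01}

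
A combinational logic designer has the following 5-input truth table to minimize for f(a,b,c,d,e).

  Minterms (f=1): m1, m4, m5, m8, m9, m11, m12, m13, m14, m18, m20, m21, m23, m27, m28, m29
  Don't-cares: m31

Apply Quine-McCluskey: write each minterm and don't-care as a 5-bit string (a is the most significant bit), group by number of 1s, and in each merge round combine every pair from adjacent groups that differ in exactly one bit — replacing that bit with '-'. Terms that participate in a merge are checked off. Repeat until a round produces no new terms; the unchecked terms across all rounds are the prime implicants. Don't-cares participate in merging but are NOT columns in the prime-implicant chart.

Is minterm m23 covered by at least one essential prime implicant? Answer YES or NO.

YES

size-2^0 implicants → 00001(✓)  00100(✓)  00101(✓)  01000(✓)  01001(✓)  01011(✓)  01100(✓)  01101(✓)  01110(✓)  10010  10100(✓)  10101(✓)  10111(✓)  11011(✓)  11100(✓)  11101(✓)  11111(✓)
size-2^1 implicants → -0100(✓)  -0101(✓)  -1011  -1100(✓)  -1101(✓)  0-001(✓)  0-100(✓)  0-101(✓)  00-01(✓)  0010-(✓)  01-00(✓)  01-01(✓)  010-1  0100-(✓)  011-0  0110-(✓)  1-100(✓)  1-101(✓)  1-111(✓)  101-1(✓)  1010-(✓)  11-11  111-1(✓)  1110-(✓)
size-2^2 implicants → --100(✓)  --101(✓)  -010-(✓)  -110-(✓)  0--01  0-10-(✓)  01-0-  1-1-1  1-10-(✓)
size-2^3 implicants → --10-
Unchecked terms (primes): --10-, -1011, 0--01, 01-0-, 010-1, 011-0, 1-1-1, 10010, 11-11
Minterm coverage:
  m1 ⊆ 0--01 [E]
  m4 ⊆ --10- [E]
  m5 ⊆ --10-,0--01
  m8 ⊆ 01-0- [E]
  m9 ⊆ 0--01,01-0-,010-1
  m11 ⊆ -1011,010-1
  m12 ⊆ --10-,01-0-,011-0
  m13 ⊆ --10-,0--01,01-0-
  m14 ⊆ 011-0 [E]
  m18 ⊆ 10010 [E]
  m20 ⊆ --10- [E]
  m21 ⊆ --10-,1-1-1
  m23 ⊆ 1-1-1 [E]
  m27 ⊆ -1011,11-11
  m28 ⊆ --10- [E]
  m29 ⊆ --10-,1-1-1
E = {--10-, 0--01, 01-0-, 011-0, 1-1-1, 10010}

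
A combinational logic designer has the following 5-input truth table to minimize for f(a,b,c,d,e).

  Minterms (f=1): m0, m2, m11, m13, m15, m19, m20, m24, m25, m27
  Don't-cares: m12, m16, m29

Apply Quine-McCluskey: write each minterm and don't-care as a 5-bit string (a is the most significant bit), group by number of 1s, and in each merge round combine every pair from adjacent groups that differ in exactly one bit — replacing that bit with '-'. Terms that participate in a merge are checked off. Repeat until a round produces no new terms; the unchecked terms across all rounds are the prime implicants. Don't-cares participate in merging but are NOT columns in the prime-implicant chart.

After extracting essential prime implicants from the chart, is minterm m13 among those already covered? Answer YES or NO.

NO

[col 0] 00000*, 00010*, 01011*, 01100*, 01101*, 01111*, 10000*, 10011*, 10100*, 11000*, 11001*, 11011*, 11101*
[col 1] -0000, -1011, -1101, 000-0, 01-11, 011-1, 0110-, 1-000, 1-011, 10-00, 11-01, 110-1, 1100-
Prime implicants: -0000, -1011, -1101, 000-0, 01-11, 011-1, 0110-, 1-000, 1-011, 10-00, 11-01, 110-1, 1100-
PI chart (minterm → PIs covering it):
  0 | -0000,000-0
  2 | 000-0  (sole → essential)
  11 | -1011,01-11
  13 | -1101,011-1,0110-
  15 | 01-11,011-1
  19 | 1-011  (sole → essential)
  20 | 10-00  (sole → essential)
  24 | 1-000,1100-
  25 | 11-01,110-1,1100-
  27 | -1011,1-011,110-1
Essential prime implicants: 000-0, 1-011, 10-00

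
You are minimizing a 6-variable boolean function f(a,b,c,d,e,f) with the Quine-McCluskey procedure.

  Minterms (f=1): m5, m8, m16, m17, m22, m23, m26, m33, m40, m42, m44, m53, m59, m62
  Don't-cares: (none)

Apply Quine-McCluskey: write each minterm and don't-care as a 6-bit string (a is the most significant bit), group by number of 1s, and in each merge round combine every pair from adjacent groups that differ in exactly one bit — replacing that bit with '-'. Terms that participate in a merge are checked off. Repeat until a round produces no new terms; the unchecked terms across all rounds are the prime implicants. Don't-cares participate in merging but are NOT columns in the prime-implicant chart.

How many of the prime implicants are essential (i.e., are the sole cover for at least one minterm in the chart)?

11

Round 0: 000101 001000✓ 010000✓ 010001✓ 010110✓ 010111✓ 011010 100001 101000✓ 101010✓ 101100✓ 110101 111011 111110
Round 1: -01000 01000- 01011- 101-00 1010-0
PIs = {-01000, 000101, 01000-, 01011-, 011010, 100001, 101-00, 1010-0, 110101, 111011, 111110}
Coverage chart:
  m5: 000101 ←essential
  m8: -01000 ←essential
  m16: 01000- ←essential
  m17: 01000- ←essential
  m22: 01011- ←essential
  m23: 01011- ←essential
  m26: 011010 ←essential
  m33: 100001 ←essential
  m40: -01000,101-00,1010-0
  m42: 1010-0 ←essential
  m44: 101-00 ←essential
  m53: 110101 ←essential
  m59: 111011 ←essential
  m62: 111110 ←essential
Essential: -01000, 000101, 01000-, 01011-, 011010, 100001, 101-00, 1010-0, 110101, 111011, 111110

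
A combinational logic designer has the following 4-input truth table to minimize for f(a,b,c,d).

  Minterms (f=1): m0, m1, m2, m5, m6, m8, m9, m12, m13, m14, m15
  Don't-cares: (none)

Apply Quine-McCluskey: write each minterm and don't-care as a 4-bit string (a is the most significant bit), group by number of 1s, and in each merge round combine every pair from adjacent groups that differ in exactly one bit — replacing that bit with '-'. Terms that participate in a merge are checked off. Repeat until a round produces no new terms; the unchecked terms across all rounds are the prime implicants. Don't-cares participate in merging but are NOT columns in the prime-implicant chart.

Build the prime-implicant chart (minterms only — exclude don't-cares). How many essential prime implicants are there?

Round 0: 0000✓ 0001✓ 0010✓ 0101✓ 0110✓ 1000✓ 1001✓ 1100✓ 1101✓ 1110✓ 1111✓
Round 1: -000✓ -001✓ -101✓ -110 0-01✓ 0-10 00-0 000-✓ 1-00✓ 1-01✓ 100-✓ 11-0✓ 11-1✓ 110-✓ 111-✓
Round 2: --01 -00- 1-0- 11--
PIs = {--01, -00-, -110, 0-10, 00-0, 1-0-, 11--}
Coverage chart:
  m0: -00-,00-0
  m1: --01,-00-
  m2: 0-10,00-0
  m5: --01 ←essential
  m6: -110,0-10
  m8: -00-,1-0-
  m9: --01,-00-,1-0-
  m12: 1-0-,11--
  m13: --01,1-0-,11--
  m14: -110,11--
  m15: 11-- ←essential
Essential: --01, 11--

2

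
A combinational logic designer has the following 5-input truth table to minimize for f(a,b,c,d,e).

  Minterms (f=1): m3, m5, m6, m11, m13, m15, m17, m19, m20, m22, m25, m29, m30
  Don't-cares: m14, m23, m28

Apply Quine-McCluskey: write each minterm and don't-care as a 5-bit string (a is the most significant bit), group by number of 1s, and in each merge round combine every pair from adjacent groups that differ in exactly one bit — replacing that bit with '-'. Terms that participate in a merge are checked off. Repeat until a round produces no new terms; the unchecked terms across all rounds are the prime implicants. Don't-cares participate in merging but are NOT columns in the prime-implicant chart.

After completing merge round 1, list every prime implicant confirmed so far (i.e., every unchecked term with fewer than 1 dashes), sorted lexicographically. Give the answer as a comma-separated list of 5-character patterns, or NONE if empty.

[col 0] 00011*, 00101*, 00110*, 01011*, 01101*, 01110*, 01111*, 10001*, 10011*, 10100*, 10110*, 10111*, 11001*, 11100*, 11101*, 11110*
[col 1] -0011, -0110*, -1101, -1110*, 0-011, 0-101, 0-110*, 01-11, 011-1, 0111-, 1-001, 1-100*, 1-110*, 10-11, 100-1, 101-0*, 1011-, 11-01, 111-0*, 1110-
[col 2] --110, 1-1-0
Prime implicants: --110, -0011, -1101, 0-011, 0-101, 01-11, 011-1, 0111-, 1-001, 1-1-0, 10-11, 100-1, 1011-, 11-01, 1110-

NONE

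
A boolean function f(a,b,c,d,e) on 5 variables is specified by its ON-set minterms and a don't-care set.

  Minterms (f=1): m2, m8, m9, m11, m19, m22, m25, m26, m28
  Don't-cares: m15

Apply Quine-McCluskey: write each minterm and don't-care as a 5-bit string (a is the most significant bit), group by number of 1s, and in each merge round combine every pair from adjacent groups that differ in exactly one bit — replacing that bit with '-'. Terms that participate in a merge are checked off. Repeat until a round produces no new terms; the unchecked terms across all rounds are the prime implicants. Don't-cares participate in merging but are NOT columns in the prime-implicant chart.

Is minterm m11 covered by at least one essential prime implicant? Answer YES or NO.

NO

size-2^0 implicants → 00010  01000(✓)  01001(✓)  01011(✓)  01111(✓)  10011  10110  11001(✓)  11010  11100
size-2^1 implicants → -1001  01-11  010-1  0100-
Unchecked terms (primes): -1001, 00010, 01-11, 010-1, 0100-, 10011, 10110, 11010, 11100
Minterm coverage:
  m2 ⊆ 00010 [E]
  m8 ⊆ 0100- [E]
  m9 ⊆ -1001,010-1,0100-
  m11 ⊆ 01-11,010-1
  m19 ⊆ 10011 [E]
  m22 ⊆ 10110 [E]
  m25 ⊆ -1001 [E]
  m26 ⊆ 11010 [E]
  m28 ⊆ 11100 [E]
E = {-1001, 00010, 0100-, 10011, 10110, 11010, 11100}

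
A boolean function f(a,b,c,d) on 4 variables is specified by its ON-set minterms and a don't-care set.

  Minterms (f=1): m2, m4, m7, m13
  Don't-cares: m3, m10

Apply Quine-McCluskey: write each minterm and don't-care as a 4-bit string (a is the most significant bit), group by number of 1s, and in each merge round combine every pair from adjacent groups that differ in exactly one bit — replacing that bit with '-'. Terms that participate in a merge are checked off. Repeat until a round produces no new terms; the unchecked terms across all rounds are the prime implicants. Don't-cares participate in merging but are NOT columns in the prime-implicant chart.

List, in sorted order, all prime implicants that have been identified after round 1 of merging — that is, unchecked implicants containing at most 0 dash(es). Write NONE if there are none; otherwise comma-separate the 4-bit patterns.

0100, 1101

size-2^0 implicants → 0010(✓)  0011(✓)  0100  0111(✓)  1010(✓)  1101
size-2^1 implicants → -010  0-11  001-
Unchecked terms (primes): -010, 0-11, 001-, 0100, 1101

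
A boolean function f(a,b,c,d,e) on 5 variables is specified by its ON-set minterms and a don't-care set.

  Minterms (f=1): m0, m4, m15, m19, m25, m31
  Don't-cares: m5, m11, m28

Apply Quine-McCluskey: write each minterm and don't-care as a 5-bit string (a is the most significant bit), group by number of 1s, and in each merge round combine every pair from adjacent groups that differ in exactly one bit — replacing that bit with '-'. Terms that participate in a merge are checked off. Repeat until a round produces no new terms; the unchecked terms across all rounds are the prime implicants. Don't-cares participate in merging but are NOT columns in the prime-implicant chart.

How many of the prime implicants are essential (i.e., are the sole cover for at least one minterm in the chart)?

4

size-2^0 implicants → 00000(✓)  00100(✓)  00101(✓)  01011(✓)  01111(✓)  10011  11001  11100  11111(✓)
size-2^1 implicants → -1111  00-00  0010-  01-11
Unchecked terms (primes): -1111, 00-00, 0010-, 01-11, 10011, 11001, 11100
Minterm coverage:
  m0 ⊆ 00-00 [E]
  m4 ⊆ 00-00,0010-
  m15 ⊆ -1111,01-11
  m19 ⊆ 10011 [E]
  m25 ⊆ 11001 [E]
  m31 ⊆ -1111 [E]
E = {-1111, 00-00, 10011, 11001}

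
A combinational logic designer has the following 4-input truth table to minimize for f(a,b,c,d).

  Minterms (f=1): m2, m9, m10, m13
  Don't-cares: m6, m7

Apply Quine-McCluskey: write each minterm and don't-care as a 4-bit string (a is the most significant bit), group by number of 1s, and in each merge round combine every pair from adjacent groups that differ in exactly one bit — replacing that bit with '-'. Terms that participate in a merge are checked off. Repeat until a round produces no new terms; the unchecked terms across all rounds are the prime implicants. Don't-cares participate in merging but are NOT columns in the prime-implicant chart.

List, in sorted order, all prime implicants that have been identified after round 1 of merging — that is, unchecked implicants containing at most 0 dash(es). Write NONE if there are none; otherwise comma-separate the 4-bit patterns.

NONE

[col 0] 0010*, 0110*, 0111*, 1001*, 1010*, 1101*
[col 1] -010, 0-10, 011-, 1-01
Prime implicants: -010, 0-10, 011-, 1-01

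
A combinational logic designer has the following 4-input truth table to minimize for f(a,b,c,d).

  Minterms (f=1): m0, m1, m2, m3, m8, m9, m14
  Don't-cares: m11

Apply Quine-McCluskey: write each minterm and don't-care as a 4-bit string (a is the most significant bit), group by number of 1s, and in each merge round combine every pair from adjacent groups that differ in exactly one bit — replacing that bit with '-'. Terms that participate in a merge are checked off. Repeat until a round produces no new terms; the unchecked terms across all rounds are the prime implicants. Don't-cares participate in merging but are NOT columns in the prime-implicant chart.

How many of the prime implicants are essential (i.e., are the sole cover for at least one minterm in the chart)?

3

Round 0: 0000✓ 0001✓ 0010✓ 0011✓ 1000✓ 1001✓ 1011✓ 1110
Round 1: -000✓ -001✓ -011✓ 00-0✓ 00-1✓ 000-✓ 001-✓ 10-1✓ 100-✓
Round 2: -0-1 -00- 00--
PIs = {-0-1, -00-, 00--, 1110}
Coverage chart:
  m0: -00-,00--
  m1: -0-1,-00-,00--
  m2: 00-- ←essential
  m3: -0-1,00--
  m8: -00- ←essential
  m9: -0-1,-00-
  m14: 1110 ←essential
Essential: -00-, 00--, 1110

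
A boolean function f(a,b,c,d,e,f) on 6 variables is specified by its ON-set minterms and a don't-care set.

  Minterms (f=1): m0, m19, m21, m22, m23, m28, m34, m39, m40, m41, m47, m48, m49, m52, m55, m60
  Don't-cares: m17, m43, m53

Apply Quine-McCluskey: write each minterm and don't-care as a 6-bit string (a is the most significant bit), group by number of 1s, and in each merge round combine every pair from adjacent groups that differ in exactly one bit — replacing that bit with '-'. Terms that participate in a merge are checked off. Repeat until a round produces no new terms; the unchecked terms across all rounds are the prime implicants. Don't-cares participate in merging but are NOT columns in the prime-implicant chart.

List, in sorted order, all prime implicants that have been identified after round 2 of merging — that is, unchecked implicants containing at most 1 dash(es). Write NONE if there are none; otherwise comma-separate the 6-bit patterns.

Round 0: 000000 010001✓ 010011✓ 010101✓ 010110✓ 010111✓ 011100✓ 100010 100111✓ 101000✓ 101001✓ 101011✓ 101111✓ 110000✓ 110001✓ 110100✓ 110101✓ 110111✓ 111100✓
Round 1: -10001✓ -10101✓ -10111✓ -11100 010-01✓ 010-11✓ 0100-1✓ 0101-1✓ 01011- 1-0111 10-111 101-11 1010-1 10100- 11-100 110-00✓ 110-01✓ 11000-✓ 1101-1✓ 11010-✓
Round 2: -10-01 -101-1 010--1 110-0-
PIs = {-10-01, -101-1, -11100, 000000, 010--1, 01011-, 1-0111, 10-111, 100010, 101-11, 1010-1, 10100-, 11-100, 110-0-}

-11100, 000000, 01011-, 1-0111, 10-111, 100010, 101-11, 1010-1, 10100-, 11-100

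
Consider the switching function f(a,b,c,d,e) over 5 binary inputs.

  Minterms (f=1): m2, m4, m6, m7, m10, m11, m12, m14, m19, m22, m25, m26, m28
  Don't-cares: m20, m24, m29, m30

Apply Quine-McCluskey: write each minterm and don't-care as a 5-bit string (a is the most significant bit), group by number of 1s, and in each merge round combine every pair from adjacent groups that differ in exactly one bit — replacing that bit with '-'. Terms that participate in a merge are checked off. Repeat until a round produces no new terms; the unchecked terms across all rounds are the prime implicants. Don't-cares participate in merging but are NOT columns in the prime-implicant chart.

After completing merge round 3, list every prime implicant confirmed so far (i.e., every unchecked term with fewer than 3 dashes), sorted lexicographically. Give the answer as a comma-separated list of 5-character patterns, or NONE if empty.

-1-10, 0--10, 0011-, 0101-, 10011, 11--0, 11-0-

[col 0] 00010*, 00100*, 00110*, 00111*, 01010*, 01011*, 01100*, 01110*, 10011, 10100*, 10110*, 11000*, 11001*, 11010*, 11100*, 11101*, 11110*
[col 1] -0100*, -0110*, -1010*, -1100*, -1110*, 0-010*, 0-100*, 0-110*, 00-10*, 001-0*, 0011-, 01-10*, 0101-, 011-0*, 1-100*, 1-110*, 101-0*, 11-00*, 11-01*, 11-10*, 110-0*, 1100-*, 111-0*, 1110-*
[col 2] --100*, --110*, -01-0*, -1-10, -11-0*, 0--10, 0-1-0*, 1-1-0*, 11--0, 11-0-
[col 3] --1-0
Prime implicants: --1-0, -1-10, 0--10, 0011-, 0101-, 10011, 11--0, 11-0-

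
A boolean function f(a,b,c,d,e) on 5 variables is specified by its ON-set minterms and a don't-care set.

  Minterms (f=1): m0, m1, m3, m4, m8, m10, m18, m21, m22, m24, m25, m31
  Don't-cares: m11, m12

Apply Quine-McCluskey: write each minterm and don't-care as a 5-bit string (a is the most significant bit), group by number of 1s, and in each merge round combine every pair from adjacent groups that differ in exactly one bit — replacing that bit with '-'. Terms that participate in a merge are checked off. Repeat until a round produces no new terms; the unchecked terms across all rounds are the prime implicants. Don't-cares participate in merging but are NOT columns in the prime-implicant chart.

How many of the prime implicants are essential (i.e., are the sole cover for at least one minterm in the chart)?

5

size-2^0 implicants → 00000(✓)  00001(✓)  00011(✓)  00100(✓)  01000(✓)  01010(✓)  01011(✓)  01100(✓)  10010(✓)  10101  10110(✓)  11000(✓)  11001(✓)  11111
size-2^1 implicants → -1000  0-000(✓)  0-011  0-100(✓)  00-00(✓)  000-1  0000-  01-00(✓)  010-0  0101-  10-10  1100-
size-2^2 implicants → 0--00
Unchecked terms (primes): -1000, 0--00, 0-011, 000-1, 0000-, 010-0, 0101-, 10-10, 10101, 1100-, 11111
Minterm coverage:
  m0 ⊆ 0--00,0000-
  m1 ⊆ 000-1,0000-
  m3 ⊆ 0-011,000-1
  m4 ⊆ 0--00 [E]
  m8 ⊆ -1000,0--00,010-0
  m10 ⊆ 010-0,0101-
  m18 ⊆ 10-10 [E]
  m21 ⊆ 10101 [E]
  m22 ⊆ 10-10 [E]
  m24 ⊆ -1000,1100-
  m25 ⊆ 1100- [E]
  m31 ⊆ 11111 [E]
E = {0--00, 10-10, 10101, 1100-, 11111}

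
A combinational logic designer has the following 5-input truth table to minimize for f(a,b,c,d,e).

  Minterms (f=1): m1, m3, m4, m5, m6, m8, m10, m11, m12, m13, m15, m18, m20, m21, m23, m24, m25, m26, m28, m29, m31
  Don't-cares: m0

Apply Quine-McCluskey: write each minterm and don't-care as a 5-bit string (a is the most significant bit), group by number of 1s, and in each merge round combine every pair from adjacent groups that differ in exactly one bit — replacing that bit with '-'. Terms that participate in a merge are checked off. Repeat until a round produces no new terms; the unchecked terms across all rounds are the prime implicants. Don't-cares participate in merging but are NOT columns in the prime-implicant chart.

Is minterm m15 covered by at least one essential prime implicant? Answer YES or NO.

NO

Round 0: 00000✓ 00001✓ 00011✓ 00100✓ 00101✓ 00110✓ 01000✓ 01010✓ 01011✓ 01100✓ 01101✓ 01111✓ 10010✓ 10100✓ 10101✓ 10111✓ 11000✓ 11001✓ 11010✓ 11100✓ 11101✓ 11111✓
Round 1: -0100✓ -0101✓ -1000✓ -1010✓ -1100✓ -1101✓ -1111✓ 0-000✓ 0-011 0-100✓ 0-101✓ 00-00✓ 00-01✓ 000-1 0000-✓ 001-0 0010-✓ 01-00✓ 01-11 010-0✓ 0101- 011-1✓ 0110-✓ 1-010 1-100✓ 1-101✓ 1-111✓ 101-1✓ 1010-✓ 11-00✓ 11-01✓ 110-0✓ 1100-✓ 111-1✓ 1110-✓
Round 2: --100✓ --101✓ -010-✓ -1-00 -10-0 -11-1 -110-✓ 0--00 0-10-✓ 00-0- 1-1-1 1-10-✓ 11-0-
Round 3: --10-
PIs = {--10-, -1-00, -10-0, -11-1, 0--00, 0-011, 00-0-, 000-1, 001-0, 01-11, 0101-, 1-010, 1-1-1, 11-0-}
Coverage chart:
  m1: 00-0-,000-1
  m3: 0-011,000-1
  m4: --10-,0--00,00-0-,001-0
  m5: --10-,00-0-
  m6: 001-0 ←essential
  m8: -1-00,-10-0,0--00
  m10: -10-0,0101-
  m11: 0-011,01-11,0101-
  m12: --10-,-1-00,0--00
  m13: --10-,-11-1
  m15: -11-1,01-11
  m18: 1-010 ←essential
  m20: --10- ←essential
  m21: --10-,1-1-1
  m23: 1-1-1 ←essential
  m24: -1-00,-10-0,11-0-
  m25: 11-0- ←essential
  m26: -10-0,1-010
  m28: --10-,-1-00,11-0-
  m29: --10-,-11-1,1-1-1,11-0-
  m31: -11-1,1-1-1
Essential: --10-, 001-0, 1-010, 1-1-1, 11-0-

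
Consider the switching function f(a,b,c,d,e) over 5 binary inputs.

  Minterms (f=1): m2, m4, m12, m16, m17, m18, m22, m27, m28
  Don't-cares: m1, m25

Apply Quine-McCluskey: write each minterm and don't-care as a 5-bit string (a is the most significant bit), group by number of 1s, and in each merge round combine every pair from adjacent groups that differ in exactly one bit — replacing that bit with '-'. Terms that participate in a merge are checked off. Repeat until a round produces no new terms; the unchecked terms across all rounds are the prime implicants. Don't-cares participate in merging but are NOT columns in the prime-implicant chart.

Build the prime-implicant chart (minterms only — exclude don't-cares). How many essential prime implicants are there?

5

[col 0] 00001*, 00010*, 00100*, 01100*, 10000*, 10001*, 10010*, 10110*, 11001*, 11011*, 11100*
[col 1] -0001, -0010, -1100, 0-100, 1-001, 10-10, 100-0, 1000-, 110-1
Prime implicants: -0001, -0010, -1100, 0-100, 1-001, 10-10, 100-0, 1000-, 110-1
PI chart (minterm → PIs covering it):
  2 | -0010  (sole → essential)
  4 | 0-100  (sole → essential)
  12 | -1100,0-100
  16 | 100-0,1000-
  17 | -0001,1-001,1000-
  18 | -0010,10-10,100-0
  22 | 10-10  (sole → essential)
  27 | 110-1  (sole → essential)
  28 | -1100  (sole → essential)
Essential prime implicants: -0010, -1100, 0-100, 10-10, 110-1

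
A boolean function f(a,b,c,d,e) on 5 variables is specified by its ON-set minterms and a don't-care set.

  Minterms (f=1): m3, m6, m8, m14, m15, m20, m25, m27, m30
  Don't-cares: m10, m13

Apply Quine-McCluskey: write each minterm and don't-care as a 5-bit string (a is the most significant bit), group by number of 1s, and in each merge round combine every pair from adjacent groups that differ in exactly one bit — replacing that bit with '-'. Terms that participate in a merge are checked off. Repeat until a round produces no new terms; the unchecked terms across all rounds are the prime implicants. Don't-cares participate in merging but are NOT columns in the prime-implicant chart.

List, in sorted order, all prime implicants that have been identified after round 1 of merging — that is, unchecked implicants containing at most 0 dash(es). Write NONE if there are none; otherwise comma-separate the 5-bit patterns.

Round 0: 00011 00110✓ 01000✓ 01010✓ 01101✓ 01110✓ 01111✓ 10100 11001✓ 11011✓ 11110✓
Round 1: -1110 0-110 01-10 010-0 011-1 0111- 110-1
PIs = {-1110, 0-110, 00011, 01-10, 010-0, 011-1, 0111-, 10100, 110-1}

00011, 10100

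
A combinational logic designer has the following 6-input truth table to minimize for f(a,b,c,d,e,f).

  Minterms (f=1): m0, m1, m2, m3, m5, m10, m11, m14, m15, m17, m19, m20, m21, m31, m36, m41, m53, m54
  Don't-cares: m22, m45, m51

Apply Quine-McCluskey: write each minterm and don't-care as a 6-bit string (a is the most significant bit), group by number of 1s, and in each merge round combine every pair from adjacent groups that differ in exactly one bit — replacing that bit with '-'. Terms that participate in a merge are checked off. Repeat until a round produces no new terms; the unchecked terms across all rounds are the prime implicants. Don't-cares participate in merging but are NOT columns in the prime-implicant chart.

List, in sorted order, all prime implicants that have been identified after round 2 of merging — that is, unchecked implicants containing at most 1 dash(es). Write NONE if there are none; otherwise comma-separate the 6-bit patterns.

[col 0] 000000*, 000001*, 000010*, 000011*, 000101*, 001010*, 001011*, 001110*, 001111*, 010001*, 010011*, 010100*, 010101*, 010110*, 011111*, 100100, 101001*, 101101*, 110011*, 110101*, 110110*
[col 1] -10011, -10101, -10110, 0-0001*, 0-0011*, 0-0101*, 0-1111, 00-010*, 00-011*, 000-01*, 0000-0*, 0000-1*, 00000-*, 00001-*, 001-10*, 001-11*, 00101-*, 00111-*, 010-01*, 0100-1*, 0101-0, 01010-, 101-01
[col 2] 0-0-01, 0-00-1, 00-01-, 0000--, 001-1-
Prime implicants: -10011, -10101, -10110, 0-0-01, 0-00-1, 0-1111, 00-01-, 0000--, 001-1-, 0101-0, 01010-, 100100, 101-01

-10011, -10101, -10110, 0-1111, 0101-0, 01010-, 100100, 101-01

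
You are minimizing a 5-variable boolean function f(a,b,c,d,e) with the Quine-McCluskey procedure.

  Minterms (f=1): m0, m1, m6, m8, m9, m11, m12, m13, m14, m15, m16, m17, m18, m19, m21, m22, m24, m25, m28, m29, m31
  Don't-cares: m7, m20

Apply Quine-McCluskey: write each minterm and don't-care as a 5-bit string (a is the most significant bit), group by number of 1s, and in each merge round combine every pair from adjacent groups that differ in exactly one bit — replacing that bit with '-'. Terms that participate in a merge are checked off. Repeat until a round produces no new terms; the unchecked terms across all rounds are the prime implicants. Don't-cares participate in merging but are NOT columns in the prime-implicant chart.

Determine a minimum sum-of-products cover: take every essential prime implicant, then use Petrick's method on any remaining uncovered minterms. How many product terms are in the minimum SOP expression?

size-2^0 implicants → 00000(✓)  00001(✓)  00110(✓)  00111(✓)  01000(✓)  01001(✓)  01011(✓)  01100(✓)  01101(✓)  01110(✓)  01111(✓)  10000(✓)  10001(✓)  10010(✓)  10011(✓)  10100(✓)  10101(✓)  10110(✓)  11000(✓)  11001(✓)  11100(✓)  11101(✓)  11111(✓)
size-2^1 implicants → -0000(✓)  -0001(✓)  -0110  -1000(✓)  -1001(✓)  -1100(✓)  -1101(✓)  -1111(✓)  0-000(✓)  0-001(✓)  0-110(✓)  0-111(✓)  0000-(✓)  0011-(✓)  01-00(✓)  01-01(✓)  01-11(✓)  010-1(✓)  0100-(✓)  011-0(✓)  011-1(✓)  0110-(✓)  0111-(✓)  1-000(✓)  1-001(✓)  1-100(✓)  1-101(✓)  10-00(✓)  10-01(✓)  10-10(✓)  100-0(✓)  100-1(✓)  1000-(✓)  1001-(✓)  101-0(✓)  1010-(✓)  11-00(✓)  11-01(✓)  1100-(✓)  111-1(✓)  1110-(✓)
size-2^2 implicants → --000(✓)  --001(✓)  -000-(✓)  -1-00(✓)  -1-01(✓)  -100-(✓)  -11-1  -110-(✓)  0-00-(✓)  0-11-  01--1  01-0-(✓)  011--  1--00(✓)  1--01(✓)  1-00-(✓)  1-10-(✓)  10--0  10-0-(✓)  100--  11-0-(✓)
size-2^3 implicants → --00-  -1-0-  1--0-
Unchecked terms (primes): --00-, -0110, -1-0-, -11-1, 0-11-, 01--1, 011--, 1--0-, 10--0, 100--
Minterm coverage:
  m0 ⊆ --00- [E]
  m1 ⊆ --00- [E]
  m6 ⊆ -0110,0-11-
  m8 ⊆ --00-,-1-0-
  m9 ⊆ --00-,-1-0-,01--1
  m11 ⊆ 01--1 [E]
  m12 ⊆ -1-0-,011--
  m13 ⊆ -1-0-,-11-1,01--1,011--
  m14 ⊆ 0-11-,011--
  m15 ⊆ -11-1,0-11-,01--1,011--
  m16 ⊆ --00-,1--0-,10--0,100--
  m17 ⊆ --00-,1--0-,100--
  m18 ⊆ 10--0,100--
  m19 ⊆ 100-- [E]
  m21 ⊆ 1--0- [E]
  m22 ⊆ -0110,10--0
  m24 ⊆ --00-,-1-0-,1--0-
  m25 ⊆ --00-,-1-0-,1--0-
  m28 ⊆ -1-0-,1--0-
  m29 ⊆ -1-0-,-11-1,1--0-
  m31 ⊆ -11-1 [E]
E = {--00-, -11-1, 01--1, 1--0-, 100--}
Petrick residual → -0110, 011--
Cover = c'd' + b'cde' + bce + a'be + a'bc + ad' + ab'c'  |cover|=7

7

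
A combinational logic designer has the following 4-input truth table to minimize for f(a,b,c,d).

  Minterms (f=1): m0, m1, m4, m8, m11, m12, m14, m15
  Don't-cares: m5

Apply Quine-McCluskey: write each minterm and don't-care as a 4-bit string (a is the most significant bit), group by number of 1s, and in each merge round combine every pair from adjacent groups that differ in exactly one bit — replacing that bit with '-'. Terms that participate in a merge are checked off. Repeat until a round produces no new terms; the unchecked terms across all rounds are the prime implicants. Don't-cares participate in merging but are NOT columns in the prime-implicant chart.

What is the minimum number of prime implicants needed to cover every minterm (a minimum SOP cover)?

Round 0: 0000✓ 0001✓ 0100✓ 0101✓ 1000✓ 1011✓ 1100✓ 1110✓ 1111✓
Round 1: -000✓ -100✓ 0-00✓ 0-01✓ 000-✓ 010-✓ 1-00✓ 1-11 11-0 111-
Round 2: --00 0-0-
PIs = {--00, 0-0-, 1-11, 11-0, 111-}
Coverage chart:
  m0: --00,0-0-
  m1: 0-0- ←essential
  m4: --00,0-0-
  m8: --00 ←essential
  m11: 1-11 ←essential
  m12: --00,11-0
  m14: 11-0,111-
  m15: 1-11,111-
Essential: --00, 0-0-, 1-11
Petrick residual → 11-0
Min cover (4 terms): c'd' + a'c' + acd + abd'

4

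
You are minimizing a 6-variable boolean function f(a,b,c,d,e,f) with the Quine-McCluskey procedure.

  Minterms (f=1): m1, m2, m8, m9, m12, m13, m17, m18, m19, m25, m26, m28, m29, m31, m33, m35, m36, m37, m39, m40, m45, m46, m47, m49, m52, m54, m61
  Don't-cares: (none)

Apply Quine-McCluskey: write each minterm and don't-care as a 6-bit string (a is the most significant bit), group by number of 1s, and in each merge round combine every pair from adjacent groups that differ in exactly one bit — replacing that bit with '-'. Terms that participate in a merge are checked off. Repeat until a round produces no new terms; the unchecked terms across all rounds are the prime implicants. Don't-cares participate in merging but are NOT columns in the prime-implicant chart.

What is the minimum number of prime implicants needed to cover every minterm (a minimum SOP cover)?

Round 0: 000001✓ 000010✓ 001000✓ 001001✓ 001100✓ 001101✓ 010001✓ 010010✓ 010011✓ 011001✓ 011010✓ 011100✓ 011101✓ 011111✓ 100001✓ 100011✓ 100100✓ 100101✓ 100111✓ 101000✓ 101101✓ 101110✓ 101111✓ 110001✓ 110100✓ 110110✓ 111101✓
Round 1: -00001✓ -01000 -01101✓ -10001✓ -11101✓ 0-0001✓ 0-0010 0-1001✓ 0-1100✓ 0-1101✓ 00-001✓ 001-00✓ 001-01✓ 00100-✓ 00110-✓ 01-001✓ 01-010 0100-1 01001- 011-01✓ 0111-1 01110-✓ 1-0001✓ 1-0100 1-1101✓ 10-101✓ 10-111✓ 100-01✓ 100-11✓ 1000-1✓ 1001-1✓ 10010- 1011-1✓ 10111- 1101-0
Round 2: --0001 --1101 0--001 0-1-01 0-110- 001-0- 10-1-1 100--1
PIs = {--0001, --1101, -01000, 0--001, 0-0010, 0-1-01, 0-110-, 001-0-, 01-010, 0100-1, 01001-, 0111-1, 1-0100, 10-1-1, 100--1, 10010-, 10111-, 1101-0}
Coverage chart:
  m1: --0001,0--001
  m2: 0-0010 ←essential
  m8: -01000,001-0-
  m9: 0--001,0-1-01,001-0-
  m12: 0-110-,001-0-
  m13: --1101,0-1-01,0-110-,001-0-
  m17: --0001,0--001,0100-1
  m18: 0-0010,01-010,01001-
  m19: 0100-1,01001-
  m25: 0--001,0-1-01
  m26: 01-010 ←essential
  m28: 0-110- ←essential
  m29: --1101,0-1-01,0-110-,0111-1
  m31: 0111-1 ←essential
  m33: --0001,100--1
  m35: 100--1 ←essential
  m36: 1-0100,10010-
  m37: 10-1-1,100--1,10010-
  m39: 10-1-1,100--1
  m40: -01000 ←essential
  m45: --1101,10-1-1
  m46: 10111- ←essential
  m47: 10-1-1,10111-
  m49: --0001 ←essential
  m52: 1-0100,1101-0
  m54: 1101-0 ←essential
  m61: --1101 ←essential
Essential: --0001, --1101, -01000, 0-0010, 0-110-, 01-010, 0111-1, 100--1, 10111-, 1101-0
Petrick residual → 0--001, 0100-1, 1-0100
Min cover (13 terms): c'd'e'f + cde'f + b'cd'e'f' + a'd'e'f + a'c'd'ef' + a'cde' + a'bd'ef' + a'bc'd'f + a'bcdf + ac'de'f' + ab'c'f + ab'cde + abc'df'

13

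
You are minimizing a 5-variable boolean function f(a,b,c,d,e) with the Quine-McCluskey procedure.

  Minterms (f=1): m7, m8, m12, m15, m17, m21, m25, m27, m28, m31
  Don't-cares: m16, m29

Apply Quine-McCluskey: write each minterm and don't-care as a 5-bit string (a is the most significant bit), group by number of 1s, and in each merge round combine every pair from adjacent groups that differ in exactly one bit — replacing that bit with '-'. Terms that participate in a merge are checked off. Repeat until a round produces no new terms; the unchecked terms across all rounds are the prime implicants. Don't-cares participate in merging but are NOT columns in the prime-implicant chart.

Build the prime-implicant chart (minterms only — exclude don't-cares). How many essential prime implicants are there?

4

size-2^0 implicants → 00111(✓)  01000(✓)  01100(✓)  01111(✓)  10000(✓)  10001(✓)  10101(✓)  11001(✓)  11011(✓)  11100(✓)  11101(✓)  11111(✓)
size-2^1 implicants → -1100  -1111  0-111  01-00  1-001(✓)  1-101(✓)  10-01(✓)  1000-  11-01(✓)  11-11(✓)  110-1(✓)  111-1(✓)  1110-
size-2^2 implicants → 1--01  11--1
Unchecked terms (primes): -1100, -1111, 0-111, 01-00, 1--01, 1000-, 11--1, 1110-
Minterm coverage:
  m7 ⊆ 0-111 [E]
  m8 ⊆ 01-00 [E]
  m12 ⊆ -1100,01-00
  m15 ⊆ -1111,0-111
  m17 ⊆ 1--01,1000-
  m21 ⊆ 1--01 [E]
  m25 ⊆ 1--01,11--1
  m27 ⊆ 11--1 [E]
  m28 ⊆ -1100,1110-
  m31 ⊆ -1111,11--1
E = {0-111, 01-00, 1--01, 11--1}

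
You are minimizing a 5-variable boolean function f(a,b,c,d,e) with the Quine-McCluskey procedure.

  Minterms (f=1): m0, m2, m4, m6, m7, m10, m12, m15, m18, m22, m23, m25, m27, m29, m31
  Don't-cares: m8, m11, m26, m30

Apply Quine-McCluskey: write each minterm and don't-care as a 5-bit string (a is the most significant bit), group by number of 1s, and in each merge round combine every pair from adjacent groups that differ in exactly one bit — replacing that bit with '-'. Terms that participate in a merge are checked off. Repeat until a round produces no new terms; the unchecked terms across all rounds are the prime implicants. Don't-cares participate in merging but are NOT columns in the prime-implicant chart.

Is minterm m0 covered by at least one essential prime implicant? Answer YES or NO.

YES

Round 0: 00000✓ 00010✓ 00100✓ 00110✓ 00111✓ 01000✓ 01010✓ 01011✓ 01100✓ 01111✓ 10010✓ 10110✓ 10111✓ 11001✓ 11010✓ 11011✓ 11101✓ 11110✓ 11111✓
Round 1: -0010✓ -0110✓ -0111✓ -1010✓ -1011✓ -1111✓ 0-000✓ 0-010✓ 0-100✓ 0-111✓ 00-00✓ 00-10✓ 000-0✓ 001-0✓ 0011-✓ 01-00✓ 01-11✓ 010-0✓ 0101-✓ 1-010✓ 1-110✓ 1-111✓ 10-10✓ 1011-✓ 11-01✓ 11-10✓ 11-11✓ 110-1✓ 1101-✓ 111-1✓ 1111-✓
Round 2: --010 --111 -0-10 -011- -1-11 -101- 0--00 0-0-0 00--0 1--10 1-11- 11--1 11-1-
PIs = {--010, --111, -0-10, -011-, -1-11, -101-, 0--00, 0-0-0, 00--0, 1--10, 1-11-, 11--1, 11-1-}
Coverage chart:
  m0: 0--00,0-0-0,00--0
  m2: --010,-0-10,0-0-0,00--0
  m4: 0--00,00--0
  m6: -0-10,-011-,00--0
  m7: --111,-011-
  m10: --010,-101-,0-0-0
  m12: 0--00 ←essential
  m15: --111,-1-11
  m18: --010,-0-10,1--10
  m22: -0-10,-011-,1--10,1-11-
  m23: --111,-011-,1-11-
  m25: 11--1 ←essential
  m27: -1-11,-101-,11--1,11-1-
  m29: 11--1 ←essential
  m31: --111,-1-11,1-11-,11--1,11-1-
Essential: 0--00, 11--1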